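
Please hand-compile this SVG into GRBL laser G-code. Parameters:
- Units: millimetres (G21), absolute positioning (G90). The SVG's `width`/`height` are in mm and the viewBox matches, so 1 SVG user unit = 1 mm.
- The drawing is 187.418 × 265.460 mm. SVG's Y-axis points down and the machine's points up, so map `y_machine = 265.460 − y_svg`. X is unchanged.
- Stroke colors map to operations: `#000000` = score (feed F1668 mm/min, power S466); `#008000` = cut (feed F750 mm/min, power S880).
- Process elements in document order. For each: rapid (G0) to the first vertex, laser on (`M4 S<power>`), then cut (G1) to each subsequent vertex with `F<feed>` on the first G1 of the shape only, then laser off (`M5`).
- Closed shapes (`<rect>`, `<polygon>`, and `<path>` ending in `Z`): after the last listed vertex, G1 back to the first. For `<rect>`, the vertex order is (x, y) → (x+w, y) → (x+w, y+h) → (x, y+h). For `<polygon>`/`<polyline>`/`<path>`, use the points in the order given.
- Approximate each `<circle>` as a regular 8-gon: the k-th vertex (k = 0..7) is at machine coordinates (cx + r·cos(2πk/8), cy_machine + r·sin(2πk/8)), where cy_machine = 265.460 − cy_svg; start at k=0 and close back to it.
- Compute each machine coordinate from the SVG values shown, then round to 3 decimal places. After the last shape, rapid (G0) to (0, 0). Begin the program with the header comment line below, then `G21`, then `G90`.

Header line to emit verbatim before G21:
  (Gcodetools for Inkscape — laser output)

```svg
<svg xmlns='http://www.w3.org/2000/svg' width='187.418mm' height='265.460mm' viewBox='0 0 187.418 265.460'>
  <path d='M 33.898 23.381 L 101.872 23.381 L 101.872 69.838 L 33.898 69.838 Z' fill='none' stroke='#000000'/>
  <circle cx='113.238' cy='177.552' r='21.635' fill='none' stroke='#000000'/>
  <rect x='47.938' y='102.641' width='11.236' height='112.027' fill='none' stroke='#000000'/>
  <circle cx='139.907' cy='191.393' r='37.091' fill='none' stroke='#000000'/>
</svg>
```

(Gcodetools for Inkscape — laser output)
G21
G90
G0 X33.898 Y242.079
M4 S466
G1 X101.872 Y242.079 F1668
G1 X101.872 Y195.622
G1 X33.898 Y195.622
G1 X33.898 Y242.079
M5
G0 X134.873 Y87.908
M4 S466
G1 X128.536 Y103.206 F1668
G1 X113.238 Y109.543
G1 X97.940 Y103.206
G1 X91.603 Y87.908
G1 X97.940 Y72.610
G1 X113.238 Y66.273
G1 X128.536 Y72.610
G1 X134.873 Y87.908
M5
G0 X47.938 Y162.819
M4 S466
G1 X59.174 Y162.819 F1668
G1 X59.174 Y50.792
G1 X47.938 Y50.792
G1 X47.938 Y162.819
M5
G0 X176.998 Y74.067
M4 S466
G1 X166.134 Y100.294 F1668
G1 X139.907 Y111.158
G1 X113.680 Y100.294
G1 X102.816 Y74.067
G1 X113.680 Y47.840
G1 X139.907 Y36.976
G1 X166.134 Y47.840
G1 X176.998 Y74.067
M5
G0 X0.000 Y0.000

1 u = 1 mm; y_m = 265.460 − y.

[1] `<path>` rectangle, #000000→score S466 F1668: (33.898,242.079) → (101.872,242.079) → (101.872,195.622) → (33.898,195.622) → (33.898,242.079) (closed)

[2] `<circle>` circle, #000000→score S466 F1668: (134.873,87.908) → (128.536,103.206) → (113.238,109.543) → (97.940,103.206) → (91.603,87.908) → (97.940,72.610) → (113.238,66.273) → (128.536,72.610) → (134.873,87.908) (closed)

[3] `<rect>` rectangle, #000000→score S466 F1668: (47.938,162.819) → (59.174,162.819) → (59.174,50.792) → (47.938,50.792) → (47.938,162.819) (closed)

[4] `<circle>` circle, #000000→score S466 F1668: (176.998,74.067) → (166.134,100.294) → (139.907,111.158) → (113.680,100.294) → (102.816,74.067) → (113.680,47.840) → (139.907,36.976) → (166.134,47.840) → (176.998,74.067) (closed)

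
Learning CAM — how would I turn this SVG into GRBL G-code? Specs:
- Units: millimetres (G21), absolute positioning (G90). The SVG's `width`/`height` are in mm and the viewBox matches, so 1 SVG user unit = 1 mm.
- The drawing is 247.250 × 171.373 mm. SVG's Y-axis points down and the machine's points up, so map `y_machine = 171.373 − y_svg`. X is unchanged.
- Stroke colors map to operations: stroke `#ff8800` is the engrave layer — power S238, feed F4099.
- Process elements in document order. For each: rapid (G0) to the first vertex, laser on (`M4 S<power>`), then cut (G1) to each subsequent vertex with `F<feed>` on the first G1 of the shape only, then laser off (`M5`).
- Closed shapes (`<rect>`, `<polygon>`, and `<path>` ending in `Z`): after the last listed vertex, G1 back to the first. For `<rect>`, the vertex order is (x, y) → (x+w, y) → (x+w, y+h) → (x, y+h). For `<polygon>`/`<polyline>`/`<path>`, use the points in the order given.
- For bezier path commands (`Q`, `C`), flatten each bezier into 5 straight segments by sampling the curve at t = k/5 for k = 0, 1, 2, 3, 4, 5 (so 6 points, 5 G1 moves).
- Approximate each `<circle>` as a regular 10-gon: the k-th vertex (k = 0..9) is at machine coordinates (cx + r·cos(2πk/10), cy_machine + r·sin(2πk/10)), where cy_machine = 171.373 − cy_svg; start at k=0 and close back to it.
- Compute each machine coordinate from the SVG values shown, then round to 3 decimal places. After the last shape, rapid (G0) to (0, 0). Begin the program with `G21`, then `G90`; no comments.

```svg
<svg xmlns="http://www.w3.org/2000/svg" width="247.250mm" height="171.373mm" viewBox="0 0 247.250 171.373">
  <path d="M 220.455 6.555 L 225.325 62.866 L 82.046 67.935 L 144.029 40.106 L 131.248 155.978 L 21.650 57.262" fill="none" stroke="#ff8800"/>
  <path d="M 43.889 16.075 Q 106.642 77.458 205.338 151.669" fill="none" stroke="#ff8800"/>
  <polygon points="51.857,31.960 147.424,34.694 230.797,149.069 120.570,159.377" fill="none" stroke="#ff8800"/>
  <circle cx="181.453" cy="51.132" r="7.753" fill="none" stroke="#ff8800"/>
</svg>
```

G21
G90
G0 X220.455 Y164.818
M4 S238
G1 X225.325 Y108.507 F4099
G1 X82.046 Y103.438
G1 X144.029 Y131.267
G1 X131.248 Y15.395
G1 X21.650 Y114.111
M5
G0 X43.889 Y155.298
M4 S238
G1 X70.428 Y130.232 F4099
G1 X99.842 Y104.139
G1 X132.132 Y77.020
G1 X167.297 Y48.875
G1 X205.338 Y19.704
M5
G0 X51.857 Y139.413
M4 S238
G1 X147.424 Y136.679 F4099
G1 X230.797 Y22.304
G1 X120.570 Y11.996
G1 X51.857 Y139.413
M5
G0 X189.206 Y120.241
M4 S238
G1 X187.725 Y124.798 F4099
G1 X183.849 Y127.615
G1 X179.057 Y127.615
G1 X175.181 Y124.798
G1 X173.700 Y120.241
G1 X175.181 Y115.684
G1 X179.057 Y112.867
G1 X183.849 Y112.867
G1 X187.725 Y115.684
G1 X189.206 Y120.241
M5
G0 X0.000 Y0.000

1 u = 1 mm; y_m = 171.373 − y.

[1] `<path>` open polyline, #ff8800→engrave S238 F4099: (220.455,164.818) → (225.325,108.507) → (82.046,103.438) → (144.029,131.267) → (131.248,15.395) → (21.650,114.111)

[2] `<path>` quadratic bezier, #ff8800→engrave S238 F4099: (43.889,155.298) → (70.428,130.232) → (99.842,104.139) → (132.132,77.020) → (167.297,48.875) → (205.338,19.704)

[3] `<polygon>` closed polygon, #ff8800→engrave S238 F4099: (51.857,139.413) → (147.424,136.679) → (230.797,22.304) → (120.570,11.996) → (51.857,139.413) (closed)

[4] `<circle>` circle, #ff8800→engrave S238 F4099: (189.206,120.241) → (187.725,124.798) → (183.849,127.615) → (179.057,127.615) → (175.181,124.798) → (173.700,120.241) → (175.181,115.684) → (179.057,112.867) → (183.849,112.867) → (187.725,115.684) → (189.206,120.241) (closed)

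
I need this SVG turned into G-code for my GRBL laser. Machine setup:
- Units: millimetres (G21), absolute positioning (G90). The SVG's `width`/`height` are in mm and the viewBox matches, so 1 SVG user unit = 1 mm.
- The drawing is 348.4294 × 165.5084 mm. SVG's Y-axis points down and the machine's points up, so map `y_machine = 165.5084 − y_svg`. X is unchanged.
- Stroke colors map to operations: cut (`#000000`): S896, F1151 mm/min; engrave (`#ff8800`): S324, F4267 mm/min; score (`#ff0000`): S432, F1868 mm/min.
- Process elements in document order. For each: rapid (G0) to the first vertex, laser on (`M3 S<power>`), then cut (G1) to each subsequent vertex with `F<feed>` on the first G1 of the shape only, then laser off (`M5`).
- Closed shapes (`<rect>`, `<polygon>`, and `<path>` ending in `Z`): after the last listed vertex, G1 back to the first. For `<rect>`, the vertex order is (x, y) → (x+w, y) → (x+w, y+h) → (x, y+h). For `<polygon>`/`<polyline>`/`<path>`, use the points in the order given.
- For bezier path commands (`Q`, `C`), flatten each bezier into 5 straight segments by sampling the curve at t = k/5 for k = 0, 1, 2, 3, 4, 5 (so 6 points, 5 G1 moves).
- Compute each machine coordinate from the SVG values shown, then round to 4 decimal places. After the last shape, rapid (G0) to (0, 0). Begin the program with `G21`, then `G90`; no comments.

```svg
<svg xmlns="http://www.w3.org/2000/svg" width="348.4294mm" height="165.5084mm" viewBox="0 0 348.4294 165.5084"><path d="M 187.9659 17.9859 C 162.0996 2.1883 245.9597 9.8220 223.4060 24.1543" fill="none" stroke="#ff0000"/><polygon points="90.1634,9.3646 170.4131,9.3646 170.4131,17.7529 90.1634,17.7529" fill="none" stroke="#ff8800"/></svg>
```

G21
G90
G0 X187.9659 Y147.5225
M3 S432
G1 X183.8842 Y154.3232 F1868
G1 X195.7620 Y156.3035
G1 X213.2248 Y154.2666
G1 X225.8977 Y149.0158
G1 X223.4060 Y141.3541
M5
G0 X90.1634 Y156.1438
M3 S324
G1 X170.4131 Y156.1438 F4267
G1 X170.4131 Y147.7555
G1 X90.1634 Y147.7555
G1 X90.1634 Y156.1438
M5
G0 X0.0000 Y0.0000

viewBox `0 0 348.4294 165.5084` with mm width/height → 1 unit = 1 mm. Flip: y_m = 165.5084 − y_svg.

**Shape 1** — `<path>` cubic bezier, stroke `#ff0000` → score (S432, F1868). Control points (SVG): P0=(187.9659,17.9859), P1=(162.0996,2.1883), P2=(245.9597,9.8220), P3=(223.4060,24.1543); sampled at t=k/5. Machine vertices: (187.9659,147.5225) → (183.8842,154.3232) → (195.7620,156.3035) → (213.2248,154.2666) → (225.8977,149.0158) → (223.4060,141.3541). Open path.

**Shape 2** — `<polygon>` rectangle, stroke `#ff8800` → engrave (S324, F4267). Machine vertices: (90.1634,156.1438) → (170.4131,156.1438) → (170.4131,147.7555) → (90.1634,147.7555) → (90.1634,156.1438). Closed: final G1 returns to the first vertex.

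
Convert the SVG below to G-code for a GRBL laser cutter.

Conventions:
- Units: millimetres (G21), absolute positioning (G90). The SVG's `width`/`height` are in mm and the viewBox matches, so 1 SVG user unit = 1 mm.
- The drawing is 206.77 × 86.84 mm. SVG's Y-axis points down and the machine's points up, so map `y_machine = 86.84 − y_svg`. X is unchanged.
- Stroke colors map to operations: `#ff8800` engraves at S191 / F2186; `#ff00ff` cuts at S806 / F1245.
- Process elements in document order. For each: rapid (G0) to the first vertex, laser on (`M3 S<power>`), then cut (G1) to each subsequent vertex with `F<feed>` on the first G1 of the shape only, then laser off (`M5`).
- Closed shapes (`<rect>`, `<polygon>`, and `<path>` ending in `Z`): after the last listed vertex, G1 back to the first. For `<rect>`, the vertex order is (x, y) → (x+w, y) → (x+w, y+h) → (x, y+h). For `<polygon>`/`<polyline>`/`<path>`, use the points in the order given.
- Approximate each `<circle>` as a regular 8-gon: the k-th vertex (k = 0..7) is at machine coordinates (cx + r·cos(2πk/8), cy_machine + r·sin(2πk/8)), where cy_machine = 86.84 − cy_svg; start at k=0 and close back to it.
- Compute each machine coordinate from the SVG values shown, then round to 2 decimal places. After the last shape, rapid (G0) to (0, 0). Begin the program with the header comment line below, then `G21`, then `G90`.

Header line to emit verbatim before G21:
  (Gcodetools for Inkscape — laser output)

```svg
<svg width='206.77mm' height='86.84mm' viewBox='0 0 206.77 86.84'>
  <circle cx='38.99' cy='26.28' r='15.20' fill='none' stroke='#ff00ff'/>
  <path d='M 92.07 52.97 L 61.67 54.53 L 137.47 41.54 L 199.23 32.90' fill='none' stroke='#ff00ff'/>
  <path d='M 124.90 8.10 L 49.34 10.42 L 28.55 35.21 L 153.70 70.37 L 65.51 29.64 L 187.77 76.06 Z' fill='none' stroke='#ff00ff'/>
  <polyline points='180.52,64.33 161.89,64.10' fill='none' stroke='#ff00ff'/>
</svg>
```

(Gcodetools for Inkscape — laser output)
G21
G90
G0 X54.19 Y60.56
M3 S806
G1 X49.74 Y71.31 F1245
G1 X38.99 Y75.76
G1 X28.24 Y71.31
G1 X23.79 Y60.56
G1 X28.24 Y49.81
G1 X38.99 Y45.36
G1 X49.74 Y49.81
G1 X54.19 Y60.56
M5
G0 X92.07 Y33.87
M3 S806
G1 X61.67 Y32.31 F1245
G1 X137.47 Y45.30
G1 X199.23 Y53.94
M5
G0 X124.90 Y78.74
M3 S806
G1 X49.34 Y76.42 F1245
G1 X28.55 Y51.63
G1 X153.70 Y16.47
G1 X65.51 Y57.20
G1 X187.77 Y10.78
G1 X124.90 Y78.74
M5
G0 X180.52 Y22.51
M3 S806
G1 X161.89 Y22.74 F1245
M5
G0 X0.00 Y0.00

Since the viewBox matches the mm dimensions, user units are millimetres directly. The only transform is the Y-flip y_m = 86.84 − y_svg.

Shape 1 is a circle drawn with `<circle>`. Its stroke #ff00ff means cut at S806, F1245. After flipping Y the toolpath is (54.19,60.56) → (49.74,71.31) → (38.99,75.76) → (28.24,71.31) → (23.79,60.56) → (28.24,49.81) → (38.99,45.36) → (49.74,49.81) → (54.19,60.56), returning to the start.

Shape 2 is a open polyline drawn with `<path>`. Its stroke #ff00ff means cut at S806, F1245. After flipping Y the toolpath is (92.07,33.87) → (61.67,32.31) → (137.47,45.30) → (199.23,53.94).

Shape 3 is a closed polygon drawn with `<path>`. Its stroke #ff00ff means cut at S806, F1245. After flipping Y the toolpath is (124.90,78.74) → (49.34,76.42) → (28.55,51.63) → (153.70,16.47) → (65.51,57.20) → (187.77,10.78) → (124.90,78.74), returning to the start.

Shape 4 is a line segment drawn with `<polyline>`. Its stroke #ff00ff means cut at S806, F1245. After flipping Y the toolpath is (180.52,22.51) → (161.89,22.74).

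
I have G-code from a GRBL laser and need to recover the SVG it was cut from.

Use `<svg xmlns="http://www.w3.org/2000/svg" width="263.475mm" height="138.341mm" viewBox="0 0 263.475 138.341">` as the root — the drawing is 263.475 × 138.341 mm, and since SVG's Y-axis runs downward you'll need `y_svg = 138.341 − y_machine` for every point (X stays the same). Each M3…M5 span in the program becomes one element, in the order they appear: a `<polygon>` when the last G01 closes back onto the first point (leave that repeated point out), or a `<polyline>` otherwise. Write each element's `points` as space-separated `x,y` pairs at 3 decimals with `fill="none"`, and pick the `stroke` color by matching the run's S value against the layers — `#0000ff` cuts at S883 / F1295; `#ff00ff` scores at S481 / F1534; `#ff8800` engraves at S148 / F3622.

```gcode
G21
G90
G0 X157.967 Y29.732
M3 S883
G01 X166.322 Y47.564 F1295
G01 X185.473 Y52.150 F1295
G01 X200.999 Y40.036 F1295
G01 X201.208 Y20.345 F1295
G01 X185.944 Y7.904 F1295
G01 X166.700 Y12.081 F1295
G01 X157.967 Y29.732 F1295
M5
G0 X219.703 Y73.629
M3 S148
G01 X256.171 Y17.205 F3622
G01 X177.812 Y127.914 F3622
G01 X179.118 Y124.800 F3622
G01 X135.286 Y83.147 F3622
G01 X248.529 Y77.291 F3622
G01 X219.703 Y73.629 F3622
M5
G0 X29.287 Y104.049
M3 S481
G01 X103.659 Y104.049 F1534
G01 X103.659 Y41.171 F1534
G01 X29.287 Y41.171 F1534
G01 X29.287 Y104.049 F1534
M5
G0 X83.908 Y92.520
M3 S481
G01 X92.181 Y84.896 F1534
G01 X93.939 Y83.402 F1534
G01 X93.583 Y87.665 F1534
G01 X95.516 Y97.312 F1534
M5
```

Each laser-on run becomes one SVG element. Flip Y back into SVG space with y_svg = 138.341 − y_machine.

Run 1: the run's S883 means `#0000ff` (cut). The run returns to its start, so emit a `<polygon>` with points (Y-flipped): 157.967,108.609 166.322,90.777 185.473,86.191 200.999,98.305 201.208,117.996 185.944,130.437 166.700,126.260.

Run 2: S148 ⇒ engrave layer `#ff8800`. The run returns to its start, so emit a `<polygon>` with points (Y-flipped): 219.703,64.712 256.171,121.136 177.812,10.427 179.118,13.541 135.286,55.194 248.529,61.050.

Run 3: the run's S481 means `#ff00ff` (score). The run returns to its start, so emit a `<polygon>` with points (Y-flipped): 29.287,34.292 103.659,34.292 103.659,97.170 29.287,97.170.

Run 4: the run's S481 means `#ff00ff` (score). The run is open, so emit a `<polyline>` with points (Y-flipped): 83.908,45.821 92.181,53.445 93.939,54.939 93.583,50.676 95.516,41.029.

<svg xmlns="http://www.w3.org/2000/svg" width="263.475mm" height="138.341mm" viewBox="0 0 263.475 138.341">
  <polygon points="157.967,108.609 166.322,90.777 185.473,86.191 200.999,98.305 201.208,117.996 185.944,130.437 166.700,126.260" fill="none" stroke="#0000ff"/>
  <polygon points="219.703,64.712 256.171,121.136 177.812,10.427 179.118,13.541 135.286,55.194 248.529,61.050" fill="none" stroke="#ff8800"/>
  <polygon points="29.287,34.292 103.659,34.292 103.659,97.170 29.287,97.170" fill="none" stroke="#ff00ff"/>
  <polyline points="83.908,45.821 92.181,53.445 93.939,54.939 93.583,50.676 95.516,41.029" fill="none" stroke="#ff00ff"/>
</svg>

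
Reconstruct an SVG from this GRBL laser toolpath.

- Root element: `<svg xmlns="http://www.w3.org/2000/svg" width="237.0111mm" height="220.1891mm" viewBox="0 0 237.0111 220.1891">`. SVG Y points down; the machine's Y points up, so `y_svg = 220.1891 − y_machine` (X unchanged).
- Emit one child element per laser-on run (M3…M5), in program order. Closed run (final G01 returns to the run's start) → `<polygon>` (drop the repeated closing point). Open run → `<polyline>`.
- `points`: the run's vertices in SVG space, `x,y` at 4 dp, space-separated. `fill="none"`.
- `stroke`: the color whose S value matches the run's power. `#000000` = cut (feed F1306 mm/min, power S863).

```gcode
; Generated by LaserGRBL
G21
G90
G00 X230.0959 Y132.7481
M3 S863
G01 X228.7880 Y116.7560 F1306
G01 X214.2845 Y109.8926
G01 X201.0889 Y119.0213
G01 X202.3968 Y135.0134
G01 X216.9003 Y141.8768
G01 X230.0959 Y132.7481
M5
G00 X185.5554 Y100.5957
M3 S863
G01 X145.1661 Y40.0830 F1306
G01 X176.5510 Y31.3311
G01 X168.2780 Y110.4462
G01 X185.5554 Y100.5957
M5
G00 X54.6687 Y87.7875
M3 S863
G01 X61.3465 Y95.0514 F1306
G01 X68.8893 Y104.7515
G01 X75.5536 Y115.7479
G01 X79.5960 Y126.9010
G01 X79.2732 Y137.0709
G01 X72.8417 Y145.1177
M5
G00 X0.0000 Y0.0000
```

<svg xmlns="http://www.w3.org/2000/svg" width="237.0111mm" height="220.1891mm" viewBox="0 0 237.0111 220.1891">
  <polygon points="230.0959,87.4410 228.7880,103.4331 214.2845,110.2965 201.0889,101.1678 202.3968,85.1757 216.9003,78.3123" fill="none" stroke="#000000"/>
  <polygon points="185.5554,119.5934 145.1661,180.1061 176.5510,188.8580 168.2780,109.7429" fill="none" stroke="#000000"/>
  <polyline points="54.6687,132.4016 61.3465,125.1377 68.8893,115.4376 75.5536,104.4412 79.5960,93.2881 79.2732,83.1182 72.8417,75.0714" fill="none" stroke="#000000"/>
</svg>

Each laser-on run becomes one SVG element. Flip Y back into SVG space with y_svg = 220.1891 − y_machine. Every run uses S863, so all elements get stroke `#000000` (cut).

Run 1: The run returns to its start, so emit a `<polygon>` with points (Y-flipped): 230.0959,87.4410 228.7880,103.4331 214.2845,110.2965 201.0889,101.1678 202.3968,85.1757 216.9003,78.3123.

Run 2: The run returns to its start, so emit a `<polygon>` with points (Y-flipped): 185.5554,119.5934 145.1661,180.1061 176.5510,188.8580 168.2780,109.7429.

Run 3: The run is open, so emit a `<polyline>` with points (Y-flipped): 54.6687,132.4016 61.3465,125.1377 68.8893,115.4376 75.5536,104.4412 79.5960,93.2881 79.2732,83.1182 72.8417,75.0714.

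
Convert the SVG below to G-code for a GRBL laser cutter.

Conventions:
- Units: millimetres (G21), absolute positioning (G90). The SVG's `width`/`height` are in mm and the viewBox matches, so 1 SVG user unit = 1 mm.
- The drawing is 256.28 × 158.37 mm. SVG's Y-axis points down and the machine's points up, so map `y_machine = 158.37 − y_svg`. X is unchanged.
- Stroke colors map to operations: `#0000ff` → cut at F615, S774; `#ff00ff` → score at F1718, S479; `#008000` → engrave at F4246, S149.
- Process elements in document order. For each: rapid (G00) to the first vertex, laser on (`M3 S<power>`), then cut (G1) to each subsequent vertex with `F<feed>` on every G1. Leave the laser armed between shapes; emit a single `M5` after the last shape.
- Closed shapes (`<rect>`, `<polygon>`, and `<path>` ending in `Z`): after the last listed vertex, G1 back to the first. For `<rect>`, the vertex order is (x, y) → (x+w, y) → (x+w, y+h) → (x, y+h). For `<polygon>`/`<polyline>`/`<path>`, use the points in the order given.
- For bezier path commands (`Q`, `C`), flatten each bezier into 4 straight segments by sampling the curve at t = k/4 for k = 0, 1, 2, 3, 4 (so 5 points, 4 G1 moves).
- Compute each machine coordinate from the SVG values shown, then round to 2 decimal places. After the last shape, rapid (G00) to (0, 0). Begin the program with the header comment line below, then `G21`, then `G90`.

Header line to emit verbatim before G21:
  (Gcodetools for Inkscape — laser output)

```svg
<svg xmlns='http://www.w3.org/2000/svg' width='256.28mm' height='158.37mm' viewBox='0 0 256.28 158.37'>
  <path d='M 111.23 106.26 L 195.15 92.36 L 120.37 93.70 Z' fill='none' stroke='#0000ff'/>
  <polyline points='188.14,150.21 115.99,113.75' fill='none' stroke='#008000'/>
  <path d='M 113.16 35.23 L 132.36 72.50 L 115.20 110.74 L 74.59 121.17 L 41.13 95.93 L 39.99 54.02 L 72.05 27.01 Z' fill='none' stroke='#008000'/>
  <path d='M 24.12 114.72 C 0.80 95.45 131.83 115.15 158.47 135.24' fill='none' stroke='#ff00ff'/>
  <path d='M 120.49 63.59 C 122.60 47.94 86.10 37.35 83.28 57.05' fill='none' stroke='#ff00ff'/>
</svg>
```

(Gcodetools for Inkscape — laser output)
G21
G90
G00 X111.23 Y52.11
M3 S774
G1 X195.15 Y66.01 F615
G1 X120.37 Y64.67 F615
G1 X111.23 Y52.11 F615
G00 X188.14 Y8.16
M3 S149
G1 X115.99 Y44.62 F4246
G00 X113.16 Y123.14
M3 S149
G1 X132.36 Y85.87 F4246
G1 X115.20 Y47.63 F4246
G1 X74.59 Y37.20 F4246
G1 X41.13 Y62.44 F4246
G1 X39.99 Y104.35 F4246
G1 X72.05 Y131.36 F4246
G1 X113.16 Y123.14 F4246
G00 X24.12 Y43.65
M3 S479
G1 X31.53 Y51.40 F1718
G1 X72.56 Y48.15 F1718
G1 X122.96 Y37.52 F1718
G1 X158.47 Y23.13 F1718
G00 X120.49 Y94.78
M3 S479
G1 X115.96 Y105.17 F1718
G1 X103.73 Y111.31 F1718
G1 X90.58 Y110.81 F1718
G1 X83.28 Y101.32 F1718
M5
G00 X0.00 Y0.00

Since the viewBox matches the mm dimensions, user units are millimetres directly. The only transform is the Y-flip y_m = 158.37 − y_svg.

Shape 1 is a closed polygon drawn with `<path>`. Its stroke #0000ff means cut at S774, F615. After flipping Y the toolpath is (111.23,52.11) → (195.15,66.01) → (120.37,64.67) → (111.23,52.11), returning to the start.

Shape 2 is a line segment drawn with `<polyline>`. Its stroke #008000 means engrave at S149, F4246. After flipping Y the toolpath is (188.14,8.16) → (115.99,44.62).

Shape 3 is a regular polygon drawn with `<path>`. Its stroke #008000 means engrave at S149, F4246. After flipping Y the toolpath is (113.16,123.14) → (132.36,85.87) → (115.20,47.63) → (74.59,37.20) → (41.13,62.44) → (39.99,104.35) → (72.05,131.36) → (113.16,123.14), returning to the start.

Shape 4 is a cubic bezier drawn with `<path>`. Its stroke #ff00ff means score at S479, F1718. After flipping Y the toolpath is (24.12,43.65) → (31.53,51.40) → (72.56,48.15) → (122.96,37.52) → (158.47,23.13).

Shape 5 is a cubic bezier drawn with `<path>`. Its stroke #ff00ff means score at S479, F1718. After flipping Y the toolpath is (120.49,94.78) → (115.96,105.17) → (103.73,111.31) → (90.58,110.81) → (83.28,101.32).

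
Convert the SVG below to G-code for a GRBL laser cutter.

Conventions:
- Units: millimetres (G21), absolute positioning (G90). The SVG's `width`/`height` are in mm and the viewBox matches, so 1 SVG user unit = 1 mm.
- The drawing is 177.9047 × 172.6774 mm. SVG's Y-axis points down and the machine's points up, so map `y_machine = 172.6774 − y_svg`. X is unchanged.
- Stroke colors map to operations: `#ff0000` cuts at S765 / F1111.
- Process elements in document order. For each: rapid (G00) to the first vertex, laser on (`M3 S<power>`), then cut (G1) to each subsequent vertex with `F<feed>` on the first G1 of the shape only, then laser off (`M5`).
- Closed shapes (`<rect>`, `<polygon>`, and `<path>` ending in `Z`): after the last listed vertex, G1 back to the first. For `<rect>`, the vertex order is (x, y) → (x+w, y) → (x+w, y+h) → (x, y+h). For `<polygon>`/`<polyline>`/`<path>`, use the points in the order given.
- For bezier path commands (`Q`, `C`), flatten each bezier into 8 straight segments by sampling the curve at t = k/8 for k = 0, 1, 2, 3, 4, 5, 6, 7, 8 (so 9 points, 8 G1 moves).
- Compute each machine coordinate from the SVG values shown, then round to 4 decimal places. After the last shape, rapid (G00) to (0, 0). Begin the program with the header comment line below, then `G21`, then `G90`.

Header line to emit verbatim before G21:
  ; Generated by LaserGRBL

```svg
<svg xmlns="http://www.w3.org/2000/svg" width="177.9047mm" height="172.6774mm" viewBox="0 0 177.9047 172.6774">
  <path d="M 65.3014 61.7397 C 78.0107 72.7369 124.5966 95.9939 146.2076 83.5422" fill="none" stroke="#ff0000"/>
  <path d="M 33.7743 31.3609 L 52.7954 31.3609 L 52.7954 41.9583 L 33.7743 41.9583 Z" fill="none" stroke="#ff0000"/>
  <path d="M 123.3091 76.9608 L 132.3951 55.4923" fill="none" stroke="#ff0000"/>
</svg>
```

viewBox `0 0 177.9047 172.6774` with mm width/height → 1 unit = 1 mm. Flip: y_m = 172.6774 − y_svg.

**Shape 1** — `<path>` cubic bezier, stroke `#ff0000` → cut (S765, F1111). Control points (SVG): P0=(65.3014,61.7397), P1=(78.0107,72.7369), P2=(124.5966,95.9939), P3=(146.2076,83.5422); sampled at t=k/8. Machine vertices: (65.3014,110.9377) → (71.5404,106.3328) → (80.2657,101.1406) → (90.7876,95.9233) → (102.4164,91.2431) → (114.4624,87.6621) → (126.2361,85.7423) → (137.0477,86.0460) → (146.2076,89.1352). Open path.

**Shape 2** — `<path>` rectangle, stroke `#ff0000` → cut (S765, F1111). Machine vertices: (33.7743,141.3165) → (52.7954,141.3165) → (52.7954,130.7191) → (33.7743,130.7191) → (33.7743,141.3165). Closed: final G1 returns to the first vertex.

**Shape 3** — `<path>` line segment, stroke `#ff0000` → cut (S765, F1111). Machine vertices: (123.3091,95.7166) → (132.3951,117.1851). Open path.

; Generated by LaserGRBL
G21
G90
G00 X65.3014 Y110.9377
M3 S765
G1 X71.5404 Y106.3328 F1111
G1 X80.2657 Y101.1406
G1 X90.7876 Y95.9233
G1 X102.4164 Y91.2431
G1 X114.4624 Y87.6621
G1 X126.2361 Y85.7423
G1 X137.0477 Y86.0460
G1 X146.2076 Y89.1352
M5
G00 X33.7743 Y141.3165
M3 S765
G1 X52.7954 Y141.3165 F1111
G1 X52.7954 Y130.7191
G1 X33.7743 Y130.7191
G1 X33.7743 Y141.3165
M5
G00 X123.3091 Y95.7166
M3 S765
G1 X132.3951 Y117.1851 F1111
M5
G00 X0.0000 Y0.0000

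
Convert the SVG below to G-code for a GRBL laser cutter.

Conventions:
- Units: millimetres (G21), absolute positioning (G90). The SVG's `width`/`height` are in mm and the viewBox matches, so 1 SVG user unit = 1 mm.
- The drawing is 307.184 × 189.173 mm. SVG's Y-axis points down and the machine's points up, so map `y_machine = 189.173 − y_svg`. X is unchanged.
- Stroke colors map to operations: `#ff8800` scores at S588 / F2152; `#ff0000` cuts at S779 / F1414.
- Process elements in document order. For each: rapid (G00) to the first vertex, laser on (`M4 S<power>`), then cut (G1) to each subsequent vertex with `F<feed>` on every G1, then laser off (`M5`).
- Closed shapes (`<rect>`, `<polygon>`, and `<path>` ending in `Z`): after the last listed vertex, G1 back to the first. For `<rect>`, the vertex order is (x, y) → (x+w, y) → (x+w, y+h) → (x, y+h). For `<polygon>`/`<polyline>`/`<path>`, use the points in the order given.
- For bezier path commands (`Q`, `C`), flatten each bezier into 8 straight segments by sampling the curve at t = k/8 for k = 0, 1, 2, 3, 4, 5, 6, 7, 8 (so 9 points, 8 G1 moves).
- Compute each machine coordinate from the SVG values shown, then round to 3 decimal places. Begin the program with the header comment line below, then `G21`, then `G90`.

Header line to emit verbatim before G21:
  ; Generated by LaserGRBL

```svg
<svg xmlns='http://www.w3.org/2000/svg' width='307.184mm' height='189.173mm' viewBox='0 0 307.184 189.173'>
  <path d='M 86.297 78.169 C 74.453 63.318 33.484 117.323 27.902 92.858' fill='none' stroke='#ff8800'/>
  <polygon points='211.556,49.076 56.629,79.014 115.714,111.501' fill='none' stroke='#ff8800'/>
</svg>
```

; Generated by LaserGRBL
G21
G90
G00 X86.297 Y111.004
M4 S588
G1 X80.616 Y113.633 F2152
G1 X72.961 Y111.534 F2152
G1 X64.087 Y106.432 F2152
G1 X54.751 Y100.054 F2152
G1 X45.709 Y94.127 F2152
G1 X37.716 Y90.377 F2152
G1 X31.528 Y90.531 F2152
G1 X27.902 Y96.315 F2152
M5
G00 X211.556 Y140.097
M4 S588
G1 X56.629 Y110.159 F2152
G1 X115.714 Y77.672 F2152
G1 X211.556 Y140.097 F2152
M5

Since the viewBox matches the mm dimensions, user units are millimetres directly. The only transform is the Y-flip y_m = 189.173 − y_svg.

Shape 1 is a cubic bezier drawn with `<path>`. Its stroke #ff8800 means score at S588, F2152. After flipping Y the toolpath is (86.297,111.004) → (80.616,113.633) → (72.961,111.534) → (64.087,106.432) → (54.751,100.054) → (45.709,94.127) → (37.716,90.377) → (31.528,90.531) → (27.902,96.315).

Shape 2 is a closed polygon drawn with `<polygon>`. Its stroke #ff8800 means score at S588, F2152. After flipping Y the toolpath is (211.556,140.097) → (56.629,110.159) → (115.714,77.672) → (211.556,140.097), returning to the start.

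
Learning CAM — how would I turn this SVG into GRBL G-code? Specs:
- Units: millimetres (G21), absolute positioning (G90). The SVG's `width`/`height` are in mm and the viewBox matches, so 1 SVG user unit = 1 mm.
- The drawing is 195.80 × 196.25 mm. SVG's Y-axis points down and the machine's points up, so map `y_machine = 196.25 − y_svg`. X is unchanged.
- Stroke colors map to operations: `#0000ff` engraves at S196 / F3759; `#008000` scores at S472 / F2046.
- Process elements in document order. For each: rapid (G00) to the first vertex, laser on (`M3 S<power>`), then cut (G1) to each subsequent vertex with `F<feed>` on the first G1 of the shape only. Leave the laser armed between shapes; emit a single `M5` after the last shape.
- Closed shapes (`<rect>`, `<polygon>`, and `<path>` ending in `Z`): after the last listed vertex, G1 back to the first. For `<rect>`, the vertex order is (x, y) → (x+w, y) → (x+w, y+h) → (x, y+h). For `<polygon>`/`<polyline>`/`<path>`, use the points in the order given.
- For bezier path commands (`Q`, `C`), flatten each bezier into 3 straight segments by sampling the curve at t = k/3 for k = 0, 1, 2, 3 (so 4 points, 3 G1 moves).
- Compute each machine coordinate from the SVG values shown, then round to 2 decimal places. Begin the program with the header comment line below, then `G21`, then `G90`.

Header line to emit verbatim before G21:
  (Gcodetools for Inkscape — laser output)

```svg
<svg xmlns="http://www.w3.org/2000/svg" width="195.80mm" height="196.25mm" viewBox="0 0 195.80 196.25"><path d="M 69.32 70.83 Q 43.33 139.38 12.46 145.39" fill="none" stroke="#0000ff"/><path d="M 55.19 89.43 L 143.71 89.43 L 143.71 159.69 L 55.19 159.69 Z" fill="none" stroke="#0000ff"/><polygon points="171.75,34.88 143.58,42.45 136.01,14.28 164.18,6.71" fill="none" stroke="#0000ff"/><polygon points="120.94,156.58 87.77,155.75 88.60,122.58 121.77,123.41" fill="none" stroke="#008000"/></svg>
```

(Gcodetools for Inkscape — laser output)
G21
G90
G00 X69.32 Y125.42
M3 S196
G1 X51.45 Y86.67 F3759
G1 X32.50 Y61.82
G1 X12.46 Y50.86
G00 X55.19 Y106.82
M3 S196
G1 X143.71 Y106.82 F3759
G1 X143.71 Y36.56
G1 X55.19 Y36.56
G1 X55.19 Y106.82
G00 X171.75 Y161.37
M3 S196
G1 X143.58 Y153.80 F3759
G1 X136.01 Y181.97
G1 X164.18 Y189.54
G1 X171.75 Y161.37
G00 X120.94 Y39.67
M3 S472
G1 X87.77 Y40.50 F2046
G1 X88.60 Y73.67
G1 X121.77 Y72.84
G1 X120.94 Y39.67
M5

Since the viewBox matches the mm dimensions, user units are millimetres directly. The only transform is the Y-flip y_m = 196.25 − y_svg.

Shape 1 is a quadratic bezier drawn with `<path>`. Its stroke #0000ff means engrave at S196, F3759. After flipping Y the toolpath is (69.32,125.42) → (51.45,86.67) → (32.50,61.82) → (12.46,50.86).

Shape 2 is a rectangle drawn with `<path>`. Its stroke #0000ff means engrave at S196, F3759. After flipping Y the toolpath is (55.19,106.82) → (143.71,106.82) → (143.71,36.56) → (55.19,36.56) → (55.19,106.82), returning to the start.

Shape 3 is a regular polygon drawn with `<polygon>`. Its stroke #0000ff means engrave at S196, F3759. After flipping Y the toolpath is (171.75,161.37) → (143.58,153.80) → (136.01,181.97) → (164.18,189.54) → (171.75,161.37), returning to the start.

Shape 4 is a regular polygon drawn with `<polygon>`. Its stroke #008000 means score at S472, F2046. After flipping Y the toolpath is (120.94,39.67) → (87.77,40.50) → (88.60,73.67) → (121.77,72.84) → (120.94,39.67), returning to the start.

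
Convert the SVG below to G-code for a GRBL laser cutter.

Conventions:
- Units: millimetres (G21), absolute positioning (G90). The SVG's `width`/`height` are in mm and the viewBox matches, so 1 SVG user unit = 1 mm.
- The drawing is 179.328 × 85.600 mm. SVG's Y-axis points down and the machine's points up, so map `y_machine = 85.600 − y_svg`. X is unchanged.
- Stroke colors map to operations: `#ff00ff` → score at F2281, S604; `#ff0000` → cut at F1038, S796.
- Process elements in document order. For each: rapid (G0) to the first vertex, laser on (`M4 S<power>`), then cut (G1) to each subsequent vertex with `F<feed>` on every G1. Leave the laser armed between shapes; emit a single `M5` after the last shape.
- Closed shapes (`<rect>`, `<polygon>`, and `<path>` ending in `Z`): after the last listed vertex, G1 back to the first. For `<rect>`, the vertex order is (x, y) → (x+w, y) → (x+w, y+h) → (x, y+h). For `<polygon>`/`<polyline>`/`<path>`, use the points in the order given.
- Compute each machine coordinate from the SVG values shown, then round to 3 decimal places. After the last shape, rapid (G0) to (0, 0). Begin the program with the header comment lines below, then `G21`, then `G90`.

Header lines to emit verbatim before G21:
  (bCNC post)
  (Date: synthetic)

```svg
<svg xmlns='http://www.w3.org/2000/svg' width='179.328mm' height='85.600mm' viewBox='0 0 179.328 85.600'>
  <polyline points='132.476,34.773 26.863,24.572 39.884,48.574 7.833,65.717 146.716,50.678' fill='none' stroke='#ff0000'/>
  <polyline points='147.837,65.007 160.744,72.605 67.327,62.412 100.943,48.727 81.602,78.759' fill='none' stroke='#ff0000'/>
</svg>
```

1 u = 1 mm; y_m = 85.600 − y.

[1] `<polyline>` open polyline, #ff0000→cut S796 F1038: (132.476,50.827) → (26.863,61.028) → (39.884,37.026) → (7.833,19.883) → (146.716,34.922)

[2] `<polyline>` open polyline, #ff0000→cut S796 F1038: (147.837,20.593) → (160.744,12.995) → (67.327,23.188) → (100.943,36.873) → (81.602,6.841)

(bCNC post)
(Date: synthetic)
G21
G90
G0 X132.476 Y50.827
M4 S796
G1 X26.863 Y61.028 F1038
G1 X39.884 Y37.026 F1038
G1 X7.833 Y19.883 F1038
G1 X146.716 Y34.922 F1038
G0 X147.837 Y20.593
M4 S796
G1 X160.744 Y12.995 F1038
G1 X67.327 Y23.188 F1038
G1 X100.943 Y36.873 F1038
G1 X81.602 Y6.841 F1038
M5
G0 X0.000 Y0.000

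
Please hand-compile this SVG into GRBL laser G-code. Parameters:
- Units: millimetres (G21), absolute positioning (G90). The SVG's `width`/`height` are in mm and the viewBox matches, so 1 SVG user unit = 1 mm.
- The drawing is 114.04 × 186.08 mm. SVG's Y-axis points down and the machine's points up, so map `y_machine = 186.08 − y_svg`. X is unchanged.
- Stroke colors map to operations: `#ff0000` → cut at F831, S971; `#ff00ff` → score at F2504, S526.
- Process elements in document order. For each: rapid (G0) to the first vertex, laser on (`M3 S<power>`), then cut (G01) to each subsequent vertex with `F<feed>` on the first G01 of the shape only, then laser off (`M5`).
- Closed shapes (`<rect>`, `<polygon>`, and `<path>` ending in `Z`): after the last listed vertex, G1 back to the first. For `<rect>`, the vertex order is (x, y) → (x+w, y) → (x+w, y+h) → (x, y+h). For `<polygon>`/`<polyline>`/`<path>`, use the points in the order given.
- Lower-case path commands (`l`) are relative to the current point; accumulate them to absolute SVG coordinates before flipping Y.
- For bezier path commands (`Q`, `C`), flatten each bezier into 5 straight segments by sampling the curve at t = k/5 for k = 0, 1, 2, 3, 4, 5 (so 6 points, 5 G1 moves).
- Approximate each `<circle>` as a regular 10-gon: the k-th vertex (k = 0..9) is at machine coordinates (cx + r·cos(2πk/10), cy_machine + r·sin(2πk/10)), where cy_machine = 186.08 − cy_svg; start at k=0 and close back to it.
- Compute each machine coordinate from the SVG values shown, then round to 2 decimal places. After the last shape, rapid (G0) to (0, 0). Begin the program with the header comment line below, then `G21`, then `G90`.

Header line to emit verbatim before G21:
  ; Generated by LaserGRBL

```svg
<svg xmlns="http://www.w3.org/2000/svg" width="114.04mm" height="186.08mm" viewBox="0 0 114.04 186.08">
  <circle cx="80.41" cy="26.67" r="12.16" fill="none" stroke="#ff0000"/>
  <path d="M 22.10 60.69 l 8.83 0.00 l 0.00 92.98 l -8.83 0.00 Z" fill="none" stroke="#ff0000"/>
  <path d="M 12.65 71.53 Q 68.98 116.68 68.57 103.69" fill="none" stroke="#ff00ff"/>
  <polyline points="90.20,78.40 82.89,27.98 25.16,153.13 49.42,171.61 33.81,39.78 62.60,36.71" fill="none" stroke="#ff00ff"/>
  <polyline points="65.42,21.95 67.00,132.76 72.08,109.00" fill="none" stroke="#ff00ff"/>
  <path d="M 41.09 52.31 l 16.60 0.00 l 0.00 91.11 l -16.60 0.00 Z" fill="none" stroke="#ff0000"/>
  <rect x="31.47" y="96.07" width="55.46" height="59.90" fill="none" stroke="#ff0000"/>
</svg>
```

; Generated by LaserGRBL
G21
G90
G0 X92.57 Y159.41
M3 S971
G01 X90.25 Y166.56 F831
G01 X84.17 Y170.97
G01 X76.65 Y170.97
G01 X70.57 Y166.56
G01 X68.25 Y159.41
G01 X70.57 Y152.26
G01 X76.65 Y147.85
G01 X84.17 Y147.85
G01 X90.25 Y152.26
G01 X92.57 Y159.41
M5
G0 X22.10 Y125.39
M3 S971
G01 X30.93 Y125.39 F831
G01 X30.93 Y32.41
G01 X22.10 Y32.41
G01 X22.10 Y125.39
M5
G0 X12.65 Y114.55
M3 S526
G01 X32.91 Y98.82 F2504
G01 X48.64 Y87.73
G01 X59.82 Y81.30
G01 X66.46 Y79.52
G01 X68.57 Y82.39
M5
G0 X90.20 Y107.68
M3 S526
G01 X82.89 Y158.10 F2504
G01 X25.16 Y32.95
G01 X49.42 Y14.47
G01 X33.81 Y146.30
G01 X62.60 Y149.37
M5
G0 X65.42 Y164.13
M3 S526
G01 X67.00 Y53.32 F2504
G01 X72.08 Y77.08
M5
G0 X41.09 Y133.77
M3 S971
G01 X57.69 Y133.77 F831
G01 X57.69 Y42.66
G01 X41.09 Y42.66
G01 X41.09 Y133.77
M5
G0 X31.47 Y90.01
M3 S971
G01 X86.93 Y90.01 F831
G01 X86.93 Y30.11
G01 X31.47 Y30.11
G01 X31.47 Y90.01
M5
G0 X0.00 Y0.00

Since the viewBox matches the mm dimensions, user units are millimetres directly. The only transform is the Y-flip y_m = 186.08 − y_svg.

Shape 1 is a circle drawn with `<circle>`. Its stroke #ff0000 means cut at S971, F831. After flipping Y the toolpath is (92.57,159.41) → (90.25,166.56) → (84.17,170.97) → (76.65,170.97) → (70.57,166.56) → (68.25,159.41) → (70.57,152.26) → (76.65,147.85) → (84.17,147.85) → (90.25,152.26) → (92.57,159.41), returning to the start.

Shape 2 is a rectangle drawn with `<path>`. Its stroke #ff0000 means cut at S971, F831. After flipping Y the toolpath is (22.10,125.39) → (30.93,125.39) → (30.93,32.41) → (22.10,32.41) → (22.10,125.39), returning to the start.

Shape 3 is a quadratic bezier drawn with `<path>`. Its stroke #ff00ff means score at S526, F2504. After flipping Y the toolpath is (12.65,114.55) → (32.91,98.82) → (48.64,87.73) → (59.82,81.30) → (66.46,79.52) → (68.57,82.39).

Shape 4 is a open polyline drawn with `<polyline>`. Its stroke #ff00ff means score at S526, F2504. After flipping Y the toolpath is (90.20,107.68) → (82.89,158.10) → (25.16,32.95) → (49.42,14.47) → (33.81,146.30) → (62.60,149.37).

Shape 5 is a open polyline drawn with `<polyline>`. Its stroke #ff00ff means score at S526, F2504. After flipping Y the toolpath is (65.42,164.13) → (67.00,53.32) → (72.08,77.08).

Shape 6 is a rectangle drawn with `<path>`. Its stroke #ff0000 means cut at S971, F831. After flipping Y the toolpath is (41.09,133.77) → (57.69,133.77) → (57.69,42.66) → (41.09,42.66) → (41.09,133.77), returning to the start.

Shape 7 is a rectangle drawn with `<rect>`. Its stroke #ff0000 means cut at S971, F831. After flipping Y the toolpath is (31.47,90.01) → (86.93,90.01) → (86.93,30.11) → (31.47,30.11) → (31.47,90.01), returning to the start.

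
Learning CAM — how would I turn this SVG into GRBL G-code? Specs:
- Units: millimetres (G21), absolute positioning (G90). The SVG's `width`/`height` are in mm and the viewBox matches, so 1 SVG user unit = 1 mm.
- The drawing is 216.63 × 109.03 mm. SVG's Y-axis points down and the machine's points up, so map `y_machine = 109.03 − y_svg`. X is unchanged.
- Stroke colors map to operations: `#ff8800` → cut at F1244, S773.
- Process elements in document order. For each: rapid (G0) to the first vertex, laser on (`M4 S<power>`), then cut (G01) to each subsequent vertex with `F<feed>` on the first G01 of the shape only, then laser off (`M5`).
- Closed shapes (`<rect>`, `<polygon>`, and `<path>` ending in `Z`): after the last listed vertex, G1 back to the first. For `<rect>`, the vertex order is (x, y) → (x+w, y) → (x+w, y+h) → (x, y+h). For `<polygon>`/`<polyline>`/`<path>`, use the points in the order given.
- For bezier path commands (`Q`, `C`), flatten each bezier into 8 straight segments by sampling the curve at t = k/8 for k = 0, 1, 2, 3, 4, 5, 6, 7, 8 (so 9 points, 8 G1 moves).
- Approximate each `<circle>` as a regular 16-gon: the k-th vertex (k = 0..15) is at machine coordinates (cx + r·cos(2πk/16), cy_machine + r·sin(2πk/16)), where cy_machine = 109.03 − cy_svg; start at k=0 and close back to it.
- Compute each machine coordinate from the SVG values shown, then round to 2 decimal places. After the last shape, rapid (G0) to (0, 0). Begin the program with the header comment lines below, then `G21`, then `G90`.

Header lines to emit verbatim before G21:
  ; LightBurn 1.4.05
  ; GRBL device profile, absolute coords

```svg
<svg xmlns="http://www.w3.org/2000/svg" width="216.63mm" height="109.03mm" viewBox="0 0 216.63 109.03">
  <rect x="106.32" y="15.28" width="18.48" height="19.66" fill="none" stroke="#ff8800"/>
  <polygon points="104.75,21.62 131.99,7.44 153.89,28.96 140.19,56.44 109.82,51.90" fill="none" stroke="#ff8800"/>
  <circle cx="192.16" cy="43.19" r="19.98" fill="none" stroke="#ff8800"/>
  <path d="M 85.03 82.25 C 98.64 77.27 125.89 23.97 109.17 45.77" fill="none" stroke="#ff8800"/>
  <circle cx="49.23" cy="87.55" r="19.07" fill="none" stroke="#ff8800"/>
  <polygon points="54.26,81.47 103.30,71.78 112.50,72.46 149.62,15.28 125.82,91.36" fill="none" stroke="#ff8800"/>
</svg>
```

viewBox `0 0 216.63 109.03` with mm width/height → 1 unit = 1 mm. Flip: y_m = 109.03 − y_svg.

**Shape 1** — `<rect>` rectangle, stroke `#ff8800` → cut (S773, F1244). Machine vertices: (106.32,93.75) → (124.80,93.75) → (124.80,74.09) → (106.32,74.09) → (106.32,93.75). Closed: final G1 returns to the first vertex.

**Shape 2** — `<polygon>` regular polygon, stroke `#ff8800` → cut (S773, F1244). Machine vertices: (104.75,87.41) → (131.99,101.59) → (153.89,80.07) → (140.19,52.59) → (109.82,57.13) → (104.75,87.41). Closed: final G1 returns to the first vertex.

**Shape 3** — `<circle>` circle, stroke `#ff8800` → cut (S773, F1244). Machine vertices: (212.14,65.84) → (210.62,73.49) → (206.29,79.97) → (199.81,84.30) → (192.16,85.82) → (184.51,84.30) → (178.03,79.97) → (173.70,73.49) → (172.18,65.84) → (173.70,58.19) → (178.03,51.71) → (184.51,47.38) → (192.16,45.86) → (199.81,47.38) → (206.29,51.71) → (210.62,58.19) → (212.14,65.84). Closed: final G1 returns to the first vertex.

**Shape 4** — `<path>` cubic bezier, stroke `#ff8800` → cut (S773, F1244). Control points (SVG): P0=(85.03,82.25), P1=(98.64,77.27), P2=(125.89,23.97), P3=(109.17,45.77); sampled at t=k/8. Machine vertices: (85.03,26.78) → (90.66,30.67) → (96.89,37.65) → (103.06,46.26) → (108.47,55.06) → (112.47,62.61) → (114.37,67.46) → (113.49,68.16) → (109.17,63.26). Open path.

**Shape 5** — `<circle>` circle, stroke `#ff8800` → cut (S773, F1244). Machine vertices: (68.30,21.48) → (66.85,28.78) → (62.71,34.96) → (56.53,39.10) → (49.23,40.55) → (41.93,39.10) → (35.75,34.96) → (31.61,28.78) → (30.16,21.48) → (31.61,14.18) → (35.75,8.00) → (41.93,3.86) → (49.23,2.41) → (56.53,3.86) → (62.71,8.00) → (66.85,14.18) → (68.30,21.48). Closed: final G1 returns to the first vertex.

**Shape 6** — `<polygon>` closed polygon, stroke `#ff8800` → cut (S773, F1244). Machine vertices: (54.26,27.56) → (103.30,37.25) → (112.50,36.57) → (149.62,93.75) → (125.82,17.67) → (54.26,27.56). Closed: final G1 returns to the first vertex.

; LightBurn 1.4.05
; GRBL device profile, absolute coords
G21
G90
G0 X106.32 Y93.75
M4 S773
G01 X124.80 Y93.75 F1244
G01 X124.80 Y74.09
G01 X106.32 Y74.09
G01 X106.32 Y93.75
M5
G0 X104.75 Y87.41
M4 S773
G01 X131.99 Y101.59 F1244
G01 X153.89 Y80.07
G01 X140.19 Y52.59
G01 X109.82 Y57.13
G01 X104.75 Y87.41
M5
G0 X212.14 Y65.84
M4 S773
G01 X210.62 Y73.49 F1244
G01 X206.29 Y79.97
G01 X199.81 Y84.30
G01 X192.16 Y85.82
G01 X184.51 Y84.30
G01 X178.03 Y79.97
G01 X173.70 Y73.49
G01 X172.18 Y65.84
G01 X173.70 Y58.19
G01 X178.03 Y51.71
G01 X184.51 Y47.38
G01 X192.16 Y45.86
G01 X199.81 Y47.38
G01 X206.29 Y51.71
G01 X210.62 Y58.19
G01 X212.14 Y65.84
M5
G0 X85.03 Y26.78
M4 S773
G01 X90.66 Y30.67 F1244
G01 X96.89 Y37.65
G01 X103.06 Y46.26
G01 X108.47 Y55.06
G01 X112.47 Y62.61
G01 X114.37 Y67.46
G01 X113.49 Y68.16
G01 X109.17 Y63.26
M5
G0 X68.30 Y21.48
M4 S773
G01 X66.85 Y28.78 F1244
G01 X62.71 Y34.96
G01 X56.53 Y39.10
G01 X49.23 Y40.55
G01 X41.93 Y39.10
G01 X35.75 Y34.96
G01 X31.61 Y28.78
G01 X30.16 Y21.48
G01 X31.61 Y14.18
G01 X35.75 Y8.00
G01 X41.93 Y3.86
G01 X49.23 Y2.41
G01 X56.53 Y3.86
G01 X62.71 Y8.00
G01 X66.85 Y14.18
G01 X68.30 Y21.48
M5
G0 X54.26 Y27.56
M4 S773
G01 X103.30 Y37.25 F1244
G01 X112.50 Y36.57
G01 X149.62 Y93.75
G01 X125.82 Y17.67
G01 X54.26 Y27.56
M5
G0 X0.00 Y0.00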